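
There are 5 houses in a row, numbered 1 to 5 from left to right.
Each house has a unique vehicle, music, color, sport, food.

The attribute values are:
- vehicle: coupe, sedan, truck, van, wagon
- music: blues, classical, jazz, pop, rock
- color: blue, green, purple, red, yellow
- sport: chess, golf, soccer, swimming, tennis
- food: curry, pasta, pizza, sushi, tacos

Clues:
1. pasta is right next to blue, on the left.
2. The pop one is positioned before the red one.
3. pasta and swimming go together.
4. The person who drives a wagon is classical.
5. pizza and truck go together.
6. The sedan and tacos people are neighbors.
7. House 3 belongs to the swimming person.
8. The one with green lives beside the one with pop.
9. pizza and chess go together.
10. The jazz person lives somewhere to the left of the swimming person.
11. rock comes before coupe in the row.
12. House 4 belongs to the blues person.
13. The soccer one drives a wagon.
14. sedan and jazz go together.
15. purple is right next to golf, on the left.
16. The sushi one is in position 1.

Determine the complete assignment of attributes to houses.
Solution:

House | Vehicle | Music | Color | Sport | Food
----------------------------------------------
  1   | sedan | jazz | purple | tennis | sushi
  2   | van | rock | green | golf | tacos
  3   | coupe | pop | yellow | swimming | pasta
  4   | truck | blues | blue | chess | pizza
  5   | wagon | classical | red | soccer | curry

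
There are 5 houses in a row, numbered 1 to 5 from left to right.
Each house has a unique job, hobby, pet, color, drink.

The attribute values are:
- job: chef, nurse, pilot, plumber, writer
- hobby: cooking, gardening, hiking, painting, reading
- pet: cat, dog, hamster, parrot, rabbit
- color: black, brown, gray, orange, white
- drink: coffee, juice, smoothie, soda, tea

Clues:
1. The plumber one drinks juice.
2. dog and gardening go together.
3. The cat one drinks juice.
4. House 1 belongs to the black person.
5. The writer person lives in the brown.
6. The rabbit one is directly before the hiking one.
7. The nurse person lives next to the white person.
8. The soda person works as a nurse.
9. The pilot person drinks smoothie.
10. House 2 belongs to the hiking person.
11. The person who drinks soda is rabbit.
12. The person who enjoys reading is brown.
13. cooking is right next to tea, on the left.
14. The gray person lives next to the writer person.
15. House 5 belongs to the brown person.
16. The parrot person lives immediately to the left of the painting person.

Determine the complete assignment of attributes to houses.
Solution:

House | Job | Hobby | Pet | Color | Drink
-----------------------------------------
  1   | nurse | cooking | rabbit | black | soda
  2   | chef | hiking | parrot | white | tea
  3   | plumber | painting | cat | orange | juice
  4   | pilot | gardening | dog | gray | smoothie
  5   | writer | reading | hamster | brown | coffee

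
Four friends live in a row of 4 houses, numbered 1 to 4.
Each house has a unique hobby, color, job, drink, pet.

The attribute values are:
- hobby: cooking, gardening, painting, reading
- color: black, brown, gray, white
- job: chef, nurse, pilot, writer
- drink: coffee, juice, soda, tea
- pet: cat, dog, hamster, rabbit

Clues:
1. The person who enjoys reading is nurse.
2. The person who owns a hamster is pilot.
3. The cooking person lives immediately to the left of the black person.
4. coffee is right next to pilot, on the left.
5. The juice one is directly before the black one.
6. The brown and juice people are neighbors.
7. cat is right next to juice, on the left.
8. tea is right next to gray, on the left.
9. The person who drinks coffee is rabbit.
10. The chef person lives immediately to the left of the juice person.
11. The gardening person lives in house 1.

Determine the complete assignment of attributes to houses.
Solution:

House | Hobby | Color | Job | Drink | Pet
-----------------------------------------
  1   | gardening | brown | chef | tea | cat
  2   | cooking | gray | writer | juice | dog
  3   | reading | black | nurse | coffee | rabbit
  4   | painting | white | pilot | soda | hamster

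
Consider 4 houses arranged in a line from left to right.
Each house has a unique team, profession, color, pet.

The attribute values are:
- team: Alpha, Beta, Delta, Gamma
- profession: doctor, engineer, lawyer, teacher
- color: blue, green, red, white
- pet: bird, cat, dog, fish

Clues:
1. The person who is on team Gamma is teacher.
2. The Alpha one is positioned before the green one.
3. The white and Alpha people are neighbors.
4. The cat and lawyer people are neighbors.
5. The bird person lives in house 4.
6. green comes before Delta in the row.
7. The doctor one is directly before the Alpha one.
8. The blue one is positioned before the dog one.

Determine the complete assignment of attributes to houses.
Solution:

House | Team | Profession | Color | Pet
---------------------------------------
  1   | Beta | doctor | white | cat
  2   | Alpha | lawyer | blue | fish
  3   | Gamma | teacher | green | dog
  4   | Delta | engineer | red | bird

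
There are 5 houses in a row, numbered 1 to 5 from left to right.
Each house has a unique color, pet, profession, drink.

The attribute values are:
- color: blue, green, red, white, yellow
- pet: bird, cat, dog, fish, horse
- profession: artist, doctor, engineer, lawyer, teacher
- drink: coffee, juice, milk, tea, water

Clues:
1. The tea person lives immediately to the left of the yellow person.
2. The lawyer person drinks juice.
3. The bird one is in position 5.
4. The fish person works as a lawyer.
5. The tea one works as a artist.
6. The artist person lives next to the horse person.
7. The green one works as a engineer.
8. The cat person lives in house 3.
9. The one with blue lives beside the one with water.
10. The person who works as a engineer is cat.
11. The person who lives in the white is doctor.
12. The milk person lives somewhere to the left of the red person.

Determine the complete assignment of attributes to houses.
Solution:

House | Color | Pet | Profession | Drink
----------------------------------------
  1   | blue | dog | artist | tea
  2   | yellow | horse | teacher | water
  3   | green | cat | engineer | milk
  4   | red | fish | lawyer | juice
  5   | white | bird | doctor | coffee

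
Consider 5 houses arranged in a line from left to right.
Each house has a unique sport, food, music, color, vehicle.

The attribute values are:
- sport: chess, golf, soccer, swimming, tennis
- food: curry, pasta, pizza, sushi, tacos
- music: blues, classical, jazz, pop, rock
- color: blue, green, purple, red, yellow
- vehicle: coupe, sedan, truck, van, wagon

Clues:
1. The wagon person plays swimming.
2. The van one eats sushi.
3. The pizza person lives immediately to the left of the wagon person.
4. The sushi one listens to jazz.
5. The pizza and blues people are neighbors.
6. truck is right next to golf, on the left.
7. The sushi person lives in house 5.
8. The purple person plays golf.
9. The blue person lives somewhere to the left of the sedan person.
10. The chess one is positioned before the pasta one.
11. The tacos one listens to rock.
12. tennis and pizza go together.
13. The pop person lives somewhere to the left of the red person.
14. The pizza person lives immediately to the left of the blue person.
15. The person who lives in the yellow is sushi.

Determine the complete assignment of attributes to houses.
Solution:

House | Sport | Food | Music | Color | Vehicle
----------------------------------------------
  1   | tennis | pizza | pop | green | coupe
  2   | swimming | curry | blues | blue | wagon
  3   | chess | tacos | rock | red | truck
  4   | golf | pasta | classical | purple | sedan
  5   | soccer | sushi | jazz | yellow | van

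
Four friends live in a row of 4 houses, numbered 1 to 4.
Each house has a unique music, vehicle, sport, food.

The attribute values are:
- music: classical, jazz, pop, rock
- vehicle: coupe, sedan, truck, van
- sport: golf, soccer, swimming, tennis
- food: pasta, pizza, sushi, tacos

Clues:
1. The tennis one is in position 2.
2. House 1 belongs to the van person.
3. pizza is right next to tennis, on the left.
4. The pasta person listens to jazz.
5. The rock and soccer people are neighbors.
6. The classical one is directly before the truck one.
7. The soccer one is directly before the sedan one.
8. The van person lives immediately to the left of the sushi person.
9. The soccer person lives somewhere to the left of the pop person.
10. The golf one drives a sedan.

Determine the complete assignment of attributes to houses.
Solution:

House | Music | Vehicle | Sport | Food
--------------------------------------
  1   | classical | van | swimming | pizza
  2   | rock | truck | tennis | sushi
  3   | jazz | coupe | soccer | pasta
  4   | pop | sedan | golf | tacos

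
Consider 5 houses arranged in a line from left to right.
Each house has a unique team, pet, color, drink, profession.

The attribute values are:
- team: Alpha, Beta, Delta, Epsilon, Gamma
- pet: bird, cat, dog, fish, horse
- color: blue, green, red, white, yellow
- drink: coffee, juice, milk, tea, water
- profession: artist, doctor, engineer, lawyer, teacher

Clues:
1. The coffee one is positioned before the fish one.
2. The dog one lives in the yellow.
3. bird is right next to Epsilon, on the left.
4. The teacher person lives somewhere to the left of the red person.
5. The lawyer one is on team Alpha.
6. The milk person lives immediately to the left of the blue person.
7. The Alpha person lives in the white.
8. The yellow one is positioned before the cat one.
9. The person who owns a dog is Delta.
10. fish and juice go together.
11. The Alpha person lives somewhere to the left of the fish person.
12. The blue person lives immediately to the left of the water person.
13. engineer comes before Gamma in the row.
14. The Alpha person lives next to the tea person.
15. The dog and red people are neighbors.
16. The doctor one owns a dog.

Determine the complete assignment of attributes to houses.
Solution:

House | Team | Pet | Color | Drink | Profession
-----------------------------------------------
  1   | Alpha | bird | white | milk | lawyer
  2   | Epsilon | horse | blue | tea | teacher
  3   | Delta | dog | yellow | water | doctor
  4   | Beta | cat | red | coffee | engineer
  5   | Gamma | fish | green | juice | artist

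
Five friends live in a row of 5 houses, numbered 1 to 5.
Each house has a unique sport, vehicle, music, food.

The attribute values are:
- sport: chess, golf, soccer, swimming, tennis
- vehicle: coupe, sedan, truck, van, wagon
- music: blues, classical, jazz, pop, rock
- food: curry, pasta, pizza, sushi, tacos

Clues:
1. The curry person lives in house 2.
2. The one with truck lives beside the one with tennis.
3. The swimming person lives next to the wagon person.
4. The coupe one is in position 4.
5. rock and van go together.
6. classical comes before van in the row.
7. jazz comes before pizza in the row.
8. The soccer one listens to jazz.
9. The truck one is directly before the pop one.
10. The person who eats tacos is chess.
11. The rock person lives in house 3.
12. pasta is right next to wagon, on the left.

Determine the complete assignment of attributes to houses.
Solution:

House | Sport | Vehicle | Music | Food
--------------------------------------
  1   | swimming | truck | classical | pasta
  2   | tennis | wagon | pop | curry
  3   | chess | van | rock | tacos
  4   | soccer | coupe | jazz | sushi
  5   | golf | sedan | blues | pizza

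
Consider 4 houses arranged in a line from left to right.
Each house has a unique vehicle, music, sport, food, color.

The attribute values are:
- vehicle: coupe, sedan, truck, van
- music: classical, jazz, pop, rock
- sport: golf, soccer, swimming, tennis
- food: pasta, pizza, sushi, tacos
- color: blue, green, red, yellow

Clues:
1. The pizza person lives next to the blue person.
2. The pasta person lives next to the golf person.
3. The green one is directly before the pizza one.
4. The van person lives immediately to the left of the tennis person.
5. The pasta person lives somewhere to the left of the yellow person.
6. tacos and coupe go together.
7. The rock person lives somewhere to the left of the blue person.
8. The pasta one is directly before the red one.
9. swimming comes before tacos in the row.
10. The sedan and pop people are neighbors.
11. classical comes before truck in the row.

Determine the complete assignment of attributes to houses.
Solution:

House | Vehicle | Music | Sport | Food | Color
----------------------------------------------
  1   | sedan | rock | swimming | pasta | green
  2   | van | pop | golf | pizza | red
  3   | coupe | classical | tennis | tacos | blue
  4   | truck | jazz | soccer | sushi | yellow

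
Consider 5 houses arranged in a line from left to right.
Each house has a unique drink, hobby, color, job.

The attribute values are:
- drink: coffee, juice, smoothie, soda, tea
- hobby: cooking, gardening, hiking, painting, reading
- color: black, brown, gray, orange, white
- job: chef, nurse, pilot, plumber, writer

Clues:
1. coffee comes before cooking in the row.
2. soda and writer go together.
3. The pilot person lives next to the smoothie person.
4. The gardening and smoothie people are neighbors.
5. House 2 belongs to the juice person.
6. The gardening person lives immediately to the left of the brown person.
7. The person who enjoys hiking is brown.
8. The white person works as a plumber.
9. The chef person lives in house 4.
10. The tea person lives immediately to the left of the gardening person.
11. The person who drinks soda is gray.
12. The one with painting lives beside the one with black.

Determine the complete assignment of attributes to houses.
Solution:

House | Drink | Hobby | Color | Job
-----------------------------------
  1   | tea | painting | white | plumber
  2   | juice | gardening | black | pilot
  3   | smoothie | hiking | brown | nurse
  4   | coffee | reading | orange | chef
  5   | soda | cooking | gray | writer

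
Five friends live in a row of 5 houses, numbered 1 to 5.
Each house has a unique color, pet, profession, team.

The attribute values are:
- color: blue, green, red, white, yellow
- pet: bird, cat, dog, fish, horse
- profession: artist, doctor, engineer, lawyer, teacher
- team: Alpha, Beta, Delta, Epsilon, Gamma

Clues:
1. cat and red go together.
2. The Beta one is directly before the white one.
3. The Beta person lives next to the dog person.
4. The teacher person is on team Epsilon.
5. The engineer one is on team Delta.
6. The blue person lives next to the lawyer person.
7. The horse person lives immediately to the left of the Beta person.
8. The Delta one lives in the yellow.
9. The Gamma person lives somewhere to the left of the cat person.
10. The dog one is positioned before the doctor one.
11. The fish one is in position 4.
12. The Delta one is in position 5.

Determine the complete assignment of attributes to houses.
Solution:

House | Color | Pet | Profession | Team
---------------------------------------
  1   | blue | horse | artist | Gamma
  2   | red | cat | lawyer | Beta
  3   | white | dog | teacher | Epsilon
  4   | green | fish | doctor | Alpha
  5   | yellow | bird | engineer | Delta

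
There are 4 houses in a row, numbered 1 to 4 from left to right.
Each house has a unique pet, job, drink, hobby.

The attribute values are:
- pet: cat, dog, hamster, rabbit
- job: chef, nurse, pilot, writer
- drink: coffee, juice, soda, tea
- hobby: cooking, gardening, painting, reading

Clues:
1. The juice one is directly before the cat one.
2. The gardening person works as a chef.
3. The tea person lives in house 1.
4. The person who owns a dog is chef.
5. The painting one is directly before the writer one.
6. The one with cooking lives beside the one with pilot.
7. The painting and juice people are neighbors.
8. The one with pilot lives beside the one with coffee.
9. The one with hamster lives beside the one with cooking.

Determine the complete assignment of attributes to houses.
Solution:

House | Pet | Job | Drink | Hobby
---------------------------------
  1   | hamster | nurse | tea | painting
  2   | rabbit | writer | juice | cooking
  3   | cat | pilot | soda | reading
  4   | dog | chef | coffee | gardening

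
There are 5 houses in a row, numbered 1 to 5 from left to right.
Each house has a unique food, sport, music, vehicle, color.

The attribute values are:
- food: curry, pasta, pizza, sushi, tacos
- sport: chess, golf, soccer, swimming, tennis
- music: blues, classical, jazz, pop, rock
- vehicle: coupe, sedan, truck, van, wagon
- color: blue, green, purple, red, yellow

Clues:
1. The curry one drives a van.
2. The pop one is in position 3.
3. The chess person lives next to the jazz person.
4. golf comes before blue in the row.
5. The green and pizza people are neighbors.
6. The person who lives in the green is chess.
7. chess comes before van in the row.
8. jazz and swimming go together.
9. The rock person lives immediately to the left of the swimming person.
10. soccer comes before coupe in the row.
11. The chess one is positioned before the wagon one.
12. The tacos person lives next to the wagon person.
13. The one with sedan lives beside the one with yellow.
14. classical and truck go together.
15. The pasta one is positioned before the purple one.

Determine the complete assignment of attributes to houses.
Solution:

House | Food | Sport | Music | Vehicle | Color
----------------------------------------------
  1   | tacos | chess | rock | sedan | green
  2   | pizza | swimming | jazz | wagon | yellow
  3   | curry | golf | pop | van | red
  4   | pasta | soccer | classical | truck | blue
  5   | sushi | tennis | blues | coupe | purple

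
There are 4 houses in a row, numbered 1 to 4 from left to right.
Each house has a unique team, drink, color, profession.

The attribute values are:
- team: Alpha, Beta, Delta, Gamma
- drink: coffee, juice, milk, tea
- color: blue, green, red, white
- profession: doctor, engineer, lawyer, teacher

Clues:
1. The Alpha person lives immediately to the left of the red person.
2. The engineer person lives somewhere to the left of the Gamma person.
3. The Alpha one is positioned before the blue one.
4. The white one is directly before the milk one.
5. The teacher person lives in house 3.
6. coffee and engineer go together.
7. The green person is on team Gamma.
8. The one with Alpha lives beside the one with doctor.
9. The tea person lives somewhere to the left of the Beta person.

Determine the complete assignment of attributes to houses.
Solution:

House | Team | Drink | Color | Profession
-----------------------------------------
  1   | Alpha | coffee | white | engineer
  2   | Delta | milk | red | doctor
  3   | Gamma | tea | green | teacher
  4   | Beta | juice | blue | lawyer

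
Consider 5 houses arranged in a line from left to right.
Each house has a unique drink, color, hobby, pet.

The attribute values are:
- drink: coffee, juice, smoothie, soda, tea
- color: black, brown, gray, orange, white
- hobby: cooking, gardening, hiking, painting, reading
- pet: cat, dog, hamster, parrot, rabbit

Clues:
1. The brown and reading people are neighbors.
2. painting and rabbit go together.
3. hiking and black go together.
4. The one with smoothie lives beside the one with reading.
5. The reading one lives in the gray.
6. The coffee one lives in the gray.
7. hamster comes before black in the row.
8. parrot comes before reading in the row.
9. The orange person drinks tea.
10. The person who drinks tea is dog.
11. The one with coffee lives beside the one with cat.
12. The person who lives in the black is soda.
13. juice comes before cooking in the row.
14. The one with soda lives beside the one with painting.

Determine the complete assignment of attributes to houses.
Solution:

House | Drink | Color | Hobby | Pet
-----------------------------------
  1   | smoothie | brown | gardening | parrot
  2   | coffee | gray | reading | hamster
  3   | soda | black | hiking | cat
  4   | juice | white | painting | rabbit
  5   | tea | orange | cooking | dog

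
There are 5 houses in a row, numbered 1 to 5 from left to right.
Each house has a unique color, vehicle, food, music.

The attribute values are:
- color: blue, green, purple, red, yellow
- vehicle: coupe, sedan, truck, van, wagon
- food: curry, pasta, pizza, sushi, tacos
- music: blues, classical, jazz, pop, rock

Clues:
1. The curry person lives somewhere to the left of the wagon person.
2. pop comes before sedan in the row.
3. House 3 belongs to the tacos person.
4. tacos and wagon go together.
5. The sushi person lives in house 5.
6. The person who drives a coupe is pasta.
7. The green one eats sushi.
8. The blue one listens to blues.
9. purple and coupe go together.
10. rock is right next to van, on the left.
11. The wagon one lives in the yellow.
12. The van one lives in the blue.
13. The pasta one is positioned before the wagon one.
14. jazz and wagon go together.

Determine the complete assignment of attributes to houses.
Solution:

House | Color | Vehicle | Food | Music
--------------------------------------
  1   | purple | coupe | pasta | rock
  2   | blue | van | curry | blues
  3   | yellow | wagon | tacos | jazz
  4   | red | truck | pizza | pop
  5   | green | sedan | sushi | classical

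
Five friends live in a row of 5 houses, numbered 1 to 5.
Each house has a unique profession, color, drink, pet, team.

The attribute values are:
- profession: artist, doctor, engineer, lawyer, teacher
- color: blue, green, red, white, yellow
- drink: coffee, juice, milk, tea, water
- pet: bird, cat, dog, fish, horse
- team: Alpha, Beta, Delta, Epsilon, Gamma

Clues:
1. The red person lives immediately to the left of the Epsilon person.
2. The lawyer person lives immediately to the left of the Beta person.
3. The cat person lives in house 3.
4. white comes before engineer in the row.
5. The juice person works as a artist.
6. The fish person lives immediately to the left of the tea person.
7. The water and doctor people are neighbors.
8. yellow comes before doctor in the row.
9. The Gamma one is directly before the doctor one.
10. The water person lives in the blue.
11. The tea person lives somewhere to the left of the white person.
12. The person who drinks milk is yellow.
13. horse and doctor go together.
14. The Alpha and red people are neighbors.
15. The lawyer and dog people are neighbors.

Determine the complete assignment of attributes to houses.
Solution:

House | Profession | Color | Drink | Pet | Team
-----------------------------------------------
  1   | lawyer | yellow | milk | fish | Alpha
  2   | teacher | red | tea | dog | Beta
  3   | artist | white | juice | cat | Epsilon
  4   | engineer | blue | water | bird | Gamma
  5   | doctor | green | coffee | horse | Delta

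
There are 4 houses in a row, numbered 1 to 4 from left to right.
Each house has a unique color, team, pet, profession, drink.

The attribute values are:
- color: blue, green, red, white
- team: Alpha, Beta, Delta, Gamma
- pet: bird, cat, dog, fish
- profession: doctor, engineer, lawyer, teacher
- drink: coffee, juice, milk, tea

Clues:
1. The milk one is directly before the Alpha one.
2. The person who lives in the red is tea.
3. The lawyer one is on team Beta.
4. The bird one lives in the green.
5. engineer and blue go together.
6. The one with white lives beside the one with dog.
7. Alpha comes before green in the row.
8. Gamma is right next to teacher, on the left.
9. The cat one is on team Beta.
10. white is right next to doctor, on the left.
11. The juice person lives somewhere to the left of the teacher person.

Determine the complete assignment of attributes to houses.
Solution:

House | Color | Team | Pet | Profession | Drink
-----------------------------------------------
  1   | white | Beta | cat | lawyer | milk
  2   | red | Alpha | dog | doctor | tea
  3   | blue | Gamma | fish | engineer | juice
  4   | green | Delta | bird | teacher | coffee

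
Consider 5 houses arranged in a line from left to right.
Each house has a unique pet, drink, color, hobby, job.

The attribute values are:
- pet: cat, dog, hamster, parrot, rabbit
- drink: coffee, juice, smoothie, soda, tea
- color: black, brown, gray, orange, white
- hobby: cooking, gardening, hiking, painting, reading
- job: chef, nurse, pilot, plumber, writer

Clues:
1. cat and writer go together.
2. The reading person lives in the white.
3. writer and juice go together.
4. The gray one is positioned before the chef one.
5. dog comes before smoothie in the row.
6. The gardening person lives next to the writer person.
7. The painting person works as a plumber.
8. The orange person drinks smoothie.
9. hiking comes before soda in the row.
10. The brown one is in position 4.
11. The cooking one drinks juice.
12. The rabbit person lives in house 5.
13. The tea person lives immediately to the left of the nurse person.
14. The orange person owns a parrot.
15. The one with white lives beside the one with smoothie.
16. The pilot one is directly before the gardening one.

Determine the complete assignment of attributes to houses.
Solution:

House | Pet | Drink | Color | Hobby | Job
-----------------------------------------
  1   | dog | tea | white | reading | pilot
  2   | parrot | smoothie | orange | gardening | nurse
  3   | cat | juice | gray | cooking | writer
  4   | hamster | coffee | brown | hiking | chef
  5   | rabbit | soda | black | painting | plumber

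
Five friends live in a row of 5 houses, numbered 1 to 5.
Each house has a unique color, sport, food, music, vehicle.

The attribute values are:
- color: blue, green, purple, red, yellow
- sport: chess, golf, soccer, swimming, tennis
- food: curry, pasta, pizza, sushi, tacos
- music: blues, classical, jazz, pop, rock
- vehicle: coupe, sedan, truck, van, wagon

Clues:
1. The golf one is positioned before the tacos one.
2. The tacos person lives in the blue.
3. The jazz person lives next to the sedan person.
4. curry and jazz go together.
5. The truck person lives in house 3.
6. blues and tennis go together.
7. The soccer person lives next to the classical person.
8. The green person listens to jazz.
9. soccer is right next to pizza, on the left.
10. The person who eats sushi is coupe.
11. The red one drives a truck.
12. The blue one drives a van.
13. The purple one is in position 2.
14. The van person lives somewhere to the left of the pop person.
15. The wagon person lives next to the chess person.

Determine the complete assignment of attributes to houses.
Solution:

House | Color | Sport | Food | Music | Vehicle
----------------------------------------------
  1   | green | soccer | curry | jazz | wagon
  2   | purple | chess | pizza | classical | sedan
  3   | red | golf | pasta | rock | truck
  4   | blue | tennis | tacos | blues | van
  5   | yellow | swimming | sushi | pop | coupe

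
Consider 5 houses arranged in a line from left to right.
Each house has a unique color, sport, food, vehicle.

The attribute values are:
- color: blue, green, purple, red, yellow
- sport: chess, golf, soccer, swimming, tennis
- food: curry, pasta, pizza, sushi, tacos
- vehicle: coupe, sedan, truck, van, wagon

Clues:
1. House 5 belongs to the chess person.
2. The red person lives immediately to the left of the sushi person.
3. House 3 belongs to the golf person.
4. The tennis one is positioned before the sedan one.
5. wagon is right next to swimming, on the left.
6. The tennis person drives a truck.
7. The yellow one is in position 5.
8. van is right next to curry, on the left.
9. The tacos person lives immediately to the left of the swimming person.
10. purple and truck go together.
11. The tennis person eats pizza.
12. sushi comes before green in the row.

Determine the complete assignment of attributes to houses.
Solution:

House | Color | Sport | Food | Vehicle
--------------------------------------
  1   | red | soccer | tacos | wagon
  2   | blue | swimming | sushi | van
  3   | green | golf | curry | coupe
  4   | purple | tennis | pizza | truck
  5   | yellow | chess | pasta | sedan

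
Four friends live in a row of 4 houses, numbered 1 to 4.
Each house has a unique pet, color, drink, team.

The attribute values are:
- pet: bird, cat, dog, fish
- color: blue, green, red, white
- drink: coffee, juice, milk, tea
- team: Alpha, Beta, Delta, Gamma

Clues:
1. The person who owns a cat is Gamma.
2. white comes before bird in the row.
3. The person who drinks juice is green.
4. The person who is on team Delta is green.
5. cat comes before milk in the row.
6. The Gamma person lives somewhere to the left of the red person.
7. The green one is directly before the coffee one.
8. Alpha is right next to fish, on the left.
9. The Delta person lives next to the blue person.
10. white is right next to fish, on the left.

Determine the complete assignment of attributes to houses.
Solution:

House | Pet | Color | Drink | Team
----------------------------------
  1   | dog | white | tea | Alpha
  2   | fish | green | juice | Delta
  3   | cat | blue | coffee | Gamma
  4   | bird | red | milk | Beta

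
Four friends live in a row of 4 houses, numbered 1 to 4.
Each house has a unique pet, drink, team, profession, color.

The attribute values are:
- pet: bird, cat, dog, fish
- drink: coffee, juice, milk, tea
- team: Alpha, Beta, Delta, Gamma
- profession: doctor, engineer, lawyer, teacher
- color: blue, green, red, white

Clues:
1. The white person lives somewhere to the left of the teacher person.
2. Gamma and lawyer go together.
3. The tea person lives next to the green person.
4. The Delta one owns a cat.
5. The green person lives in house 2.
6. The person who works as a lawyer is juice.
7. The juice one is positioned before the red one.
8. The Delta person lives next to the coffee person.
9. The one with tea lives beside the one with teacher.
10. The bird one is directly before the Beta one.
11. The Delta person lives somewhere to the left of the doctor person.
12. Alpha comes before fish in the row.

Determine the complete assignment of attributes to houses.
Solution:

House | Pet | Drink | Team | Profession | Color
-----------------------------------------------
  1   | cat | tea | Delta | engineer | white
  2   | dog | coffee | Alpha | teacher | green
  3   | bird | juice | Gamma | lawyer | blue
  4   | fish | milk | Beta | doctor | red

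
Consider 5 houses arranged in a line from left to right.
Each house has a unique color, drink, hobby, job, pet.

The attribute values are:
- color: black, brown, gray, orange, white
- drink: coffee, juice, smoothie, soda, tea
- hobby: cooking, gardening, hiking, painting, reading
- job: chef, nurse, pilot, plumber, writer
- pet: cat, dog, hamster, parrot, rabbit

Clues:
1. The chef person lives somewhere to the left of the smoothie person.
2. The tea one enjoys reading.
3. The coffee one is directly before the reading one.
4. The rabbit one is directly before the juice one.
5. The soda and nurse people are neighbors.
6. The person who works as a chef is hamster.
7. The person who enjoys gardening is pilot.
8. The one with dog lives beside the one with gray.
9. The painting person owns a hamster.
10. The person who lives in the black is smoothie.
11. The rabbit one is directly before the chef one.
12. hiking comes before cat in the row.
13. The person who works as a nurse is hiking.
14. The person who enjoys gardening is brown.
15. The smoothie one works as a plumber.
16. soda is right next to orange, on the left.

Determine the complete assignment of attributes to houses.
Solution:

House | Color | Drink | Hobby | Job | Pet
-----------------------------------------
  1   | brown | soda | gardening | pilot | parrot
  2   | orange | coffee | hiking | nurse | dog
  3   | gray | tea | reading | writer | rabbit
  4   | white | juice | painting | chef | hamster
  5   | black | smoothie | cooking | plumber | cat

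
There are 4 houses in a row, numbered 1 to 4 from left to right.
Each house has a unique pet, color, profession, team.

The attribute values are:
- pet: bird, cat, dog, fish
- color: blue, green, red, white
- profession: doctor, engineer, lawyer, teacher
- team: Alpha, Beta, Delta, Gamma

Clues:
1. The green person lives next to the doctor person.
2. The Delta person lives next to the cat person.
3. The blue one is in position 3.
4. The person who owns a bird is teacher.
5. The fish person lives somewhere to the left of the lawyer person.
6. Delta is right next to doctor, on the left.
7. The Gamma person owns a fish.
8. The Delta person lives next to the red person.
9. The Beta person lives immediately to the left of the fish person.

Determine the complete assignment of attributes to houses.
Solution:

House | Pet | Color | Profession | Team
---------------------------------------
  1   | bird | green | teacher | Delta
  2   | cat | red | doctor | Beta
  3   | fish | blue | engineer | Gamma
  4   | dog | white | lawyer | Alpha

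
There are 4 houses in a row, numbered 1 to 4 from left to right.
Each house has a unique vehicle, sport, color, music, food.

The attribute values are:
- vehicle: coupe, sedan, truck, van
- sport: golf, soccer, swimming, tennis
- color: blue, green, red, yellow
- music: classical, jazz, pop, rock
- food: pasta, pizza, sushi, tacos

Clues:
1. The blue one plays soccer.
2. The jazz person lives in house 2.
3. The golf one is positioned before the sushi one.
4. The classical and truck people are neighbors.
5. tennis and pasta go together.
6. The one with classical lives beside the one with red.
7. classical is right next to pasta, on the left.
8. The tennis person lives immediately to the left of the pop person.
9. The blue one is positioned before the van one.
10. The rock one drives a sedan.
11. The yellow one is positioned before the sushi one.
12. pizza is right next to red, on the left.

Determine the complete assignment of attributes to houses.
Solution:

House | Vehicle | Sport | Color | Music | Food
----------------------------------------------
  1   | coupe | soccer | blue | classical | pizza
  2   | truck | tennis | red | jazz | pasta
  3   | van | golf | yellow | pop | tacos
  4   | sedan | swimming | green | rock | sushi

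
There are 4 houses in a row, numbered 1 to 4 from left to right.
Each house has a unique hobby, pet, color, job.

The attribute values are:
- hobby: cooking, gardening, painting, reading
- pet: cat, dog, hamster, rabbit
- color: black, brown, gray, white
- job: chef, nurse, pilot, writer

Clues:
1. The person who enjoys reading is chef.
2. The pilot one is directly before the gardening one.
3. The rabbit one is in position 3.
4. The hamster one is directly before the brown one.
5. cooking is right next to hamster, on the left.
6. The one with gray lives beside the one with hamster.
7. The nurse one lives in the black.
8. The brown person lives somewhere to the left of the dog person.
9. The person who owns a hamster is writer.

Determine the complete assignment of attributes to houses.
Solution:

House | Hobby | Pet | Color | Job
---------------------------------
  1   | cooking | cat | gray | pilot
  2   | gardening | hamster | white | writer
  3   | reading | rabbit | brown | chef
  4   | painting | dog | black | nurse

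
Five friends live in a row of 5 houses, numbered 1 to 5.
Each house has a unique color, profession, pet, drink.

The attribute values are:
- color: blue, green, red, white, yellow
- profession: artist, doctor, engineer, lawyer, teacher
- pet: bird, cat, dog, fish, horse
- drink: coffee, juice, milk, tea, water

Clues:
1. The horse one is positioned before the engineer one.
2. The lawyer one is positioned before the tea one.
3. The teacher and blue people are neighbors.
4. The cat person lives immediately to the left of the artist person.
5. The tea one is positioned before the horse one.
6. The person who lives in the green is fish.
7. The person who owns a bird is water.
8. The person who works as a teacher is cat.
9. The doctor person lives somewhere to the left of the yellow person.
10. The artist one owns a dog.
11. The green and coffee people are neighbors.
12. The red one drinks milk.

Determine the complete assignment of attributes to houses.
Solution:

House | Color | Profession | Pet | Drink
----------------------------------------
  1   | green | lawyer | fish | juice
  2   | white | teacher | cat | coffee
  3   | blue | artist | dog | tea
  4   | red | doctor | horse | milk
  5   | yellow | engineer | bird | water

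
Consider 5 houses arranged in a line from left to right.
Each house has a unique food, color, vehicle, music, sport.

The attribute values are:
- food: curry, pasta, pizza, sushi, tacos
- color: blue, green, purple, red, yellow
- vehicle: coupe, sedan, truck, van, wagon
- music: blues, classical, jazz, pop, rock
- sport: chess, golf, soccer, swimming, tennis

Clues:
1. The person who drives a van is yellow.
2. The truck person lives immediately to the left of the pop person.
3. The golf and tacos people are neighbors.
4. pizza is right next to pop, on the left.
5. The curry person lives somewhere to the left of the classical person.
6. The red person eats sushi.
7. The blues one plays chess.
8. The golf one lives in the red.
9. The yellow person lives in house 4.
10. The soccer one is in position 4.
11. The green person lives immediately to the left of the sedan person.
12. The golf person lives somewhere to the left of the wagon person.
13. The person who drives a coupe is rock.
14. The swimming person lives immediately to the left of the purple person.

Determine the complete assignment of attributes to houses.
Solution:

House | Food | Color | Vehicle | Music | Sport
----------------------------------------------
  1   | pizza | green | truck | jazz | swimming
  2   | curry | purple | sedan | pop | tennis
  3   | sushi | red | coupe | rock | golf
  4   | tacos | yellow | van | classical | soccer
  5   | pasta | blue | wagon | blues | chess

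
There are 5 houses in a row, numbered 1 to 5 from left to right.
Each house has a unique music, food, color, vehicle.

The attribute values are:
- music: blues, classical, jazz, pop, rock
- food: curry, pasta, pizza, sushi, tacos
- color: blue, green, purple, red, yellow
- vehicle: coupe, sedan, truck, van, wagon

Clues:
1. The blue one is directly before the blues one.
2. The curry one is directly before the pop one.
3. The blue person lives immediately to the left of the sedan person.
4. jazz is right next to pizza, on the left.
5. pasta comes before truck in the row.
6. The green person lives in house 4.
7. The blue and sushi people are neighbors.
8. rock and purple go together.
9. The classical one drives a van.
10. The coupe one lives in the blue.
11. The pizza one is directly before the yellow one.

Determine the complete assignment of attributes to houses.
Solution:

House | Music | Food | Color | Vehicle
--------------------------------------
  1   | jazz | curry | red | wagon
  2   | pop | pizza | blue | coupe
  3   | blues | sushi | yellow | sedan
  4   | classical | pasta | green | van
  5   | rock | tacos | purple | truck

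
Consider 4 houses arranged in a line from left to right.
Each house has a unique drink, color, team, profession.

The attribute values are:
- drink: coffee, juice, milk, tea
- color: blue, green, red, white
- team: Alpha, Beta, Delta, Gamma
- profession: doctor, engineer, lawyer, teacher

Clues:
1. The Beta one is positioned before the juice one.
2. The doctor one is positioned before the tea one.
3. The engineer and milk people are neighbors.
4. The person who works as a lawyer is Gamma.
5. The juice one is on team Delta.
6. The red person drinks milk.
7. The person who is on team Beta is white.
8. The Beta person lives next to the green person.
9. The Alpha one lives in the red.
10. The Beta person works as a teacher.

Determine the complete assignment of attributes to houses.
Solution:

House | Drink | Color | Team | Profession
-----------------------------------------
  1   | coffee | white | Beta | teacher
  2   | juice | green | Delta | engineer
  3   | milk | red | Alpha | doctor
  4   | tea | blue | Gamma | lawyer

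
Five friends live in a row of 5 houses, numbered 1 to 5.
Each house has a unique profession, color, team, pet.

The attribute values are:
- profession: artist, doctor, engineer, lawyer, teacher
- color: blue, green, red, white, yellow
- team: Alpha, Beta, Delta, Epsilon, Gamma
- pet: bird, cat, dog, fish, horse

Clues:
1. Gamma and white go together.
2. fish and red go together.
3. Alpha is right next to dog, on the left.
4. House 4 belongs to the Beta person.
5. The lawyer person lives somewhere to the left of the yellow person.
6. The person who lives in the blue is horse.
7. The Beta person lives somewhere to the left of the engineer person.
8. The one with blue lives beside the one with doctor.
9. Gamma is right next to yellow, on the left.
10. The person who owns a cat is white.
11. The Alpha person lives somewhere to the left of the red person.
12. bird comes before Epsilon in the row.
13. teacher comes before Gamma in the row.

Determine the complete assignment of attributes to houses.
Solution:

House | Profession | Color | Team | Pet
---------------------------------------
  1   | teacher | blue | Alpha | horse
  2   | doctor | green | Delta | dog
  3   | lawyer | white | Gamma | cat
  4   | artist | yellow | Beta | bird
  5   | engineer | red | Epsilon | fish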